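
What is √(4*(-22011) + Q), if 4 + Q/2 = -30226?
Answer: 2*I*√37126 ≈ 385.36*I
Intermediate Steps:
Q = -60460 (Q = -8 + 2*(-30226) = -8 - 60452 = -60460)
√(4*(-22011) + Q) = √(4*(-22011) - 60460) = √(-88044 - 60460) = √(-148504) = 2*I*√37126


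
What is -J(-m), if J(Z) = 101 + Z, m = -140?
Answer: -241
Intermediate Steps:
-J(-m) = -(101 - 1*(-140)) = -(101 + 140) = -1*241 = -241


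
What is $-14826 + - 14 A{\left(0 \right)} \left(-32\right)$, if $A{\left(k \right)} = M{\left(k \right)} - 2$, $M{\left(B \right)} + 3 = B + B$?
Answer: $-17066$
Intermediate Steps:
$M{\left(B \right)} = -3 + 2 B$ ($M{\left(B \right)} = -3 + \left(B + B\right) = -3 + 2 B$)
$A{\left(k \right)} = -5 + 2 k$ ($A{\left(k \right)} = \left(-3 + 2 k\right) - 2 = -5 + 2 k$)
$-14826 + - 14 A{\left(0 \right)} \left(-32\right) = -14826 + - 14 \left(-5 + 2 \cdot 0\right) \left(-32\right) = -14826 + - 14 \left(-5 + 0\right) \left(-32\right) = -14826 + \left(-14\right) \left(-5\right) \left(-32\right) = -14826 + 70 \left(-32\right) = -14826 - 2240 = -17066$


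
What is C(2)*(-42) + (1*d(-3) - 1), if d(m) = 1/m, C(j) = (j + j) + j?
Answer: -760/3 ≈ -253.33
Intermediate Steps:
C(j) = 3*j (C(j) = 2*j + j = 3*j)
C(2)*(-42) + (1*d(-3) - 1) = (3*2)*(-42) + (1/(-3) - 1) = 6*(-42) + (1*(-⅓) - 1) = -252 + (-⅓ - 1) = -252 - 4/3 = -760/3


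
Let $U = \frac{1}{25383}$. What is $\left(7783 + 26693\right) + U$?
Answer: $\frac{875104309}{25383} \approx 34476.0$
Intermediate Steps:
$U = \frac{1}{25383} \approx 3.9396 \cdot 10^{-5}$
$\left(7783 + 26693\right) + U = \left(7783 + 26693\right) + \frac{1}{25383} = 34476 + \frac{1}{25383} = \frac{875104309}{25383}$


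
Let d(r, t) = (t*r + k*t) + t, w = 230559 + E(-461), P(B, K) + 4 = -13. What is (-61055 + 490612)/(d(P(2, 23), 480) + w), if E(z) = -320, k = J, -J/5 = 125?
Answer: -429557/77441 ≈ -5.5469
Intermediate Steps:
J = -625 (J = -5*125 = -625)
k = -625
P(B, K) = -17 (P(B, K) = -4 - 13 = -17)
w = 230239 (w = 230559 - 320 = 230239)
d(r, t) = -624*t + r*t (d(r, t) = (t*r - 625*t) + t = (r*t - 625*t) + t = (-625*t + r*t) + t = -624*t + r*t)
(-61055 + 490612)/(d(P(2, 23), 480) + w) = (-61055 + 490612)/(480*(-624 - 17) + 230239) = 429557/(480*(-641) + 230239) = 429557/(-307680 + 230239) = 429557/(-77441) = 429557*(-1/77441) = -429557/77441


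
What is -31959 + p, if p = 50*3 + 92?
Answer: -31717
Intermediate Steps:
p = 242 (p = 150 + 92 = 242)
-31959 + p = -31959 + 242 = -31717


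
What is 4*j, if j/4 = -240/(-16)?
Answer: 240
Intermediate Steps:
j = 60 (j = 4*(-240/(-16)) = 4*(-240*(-1/16)) = 4*15 = 60)
4*j = 4*60 = 240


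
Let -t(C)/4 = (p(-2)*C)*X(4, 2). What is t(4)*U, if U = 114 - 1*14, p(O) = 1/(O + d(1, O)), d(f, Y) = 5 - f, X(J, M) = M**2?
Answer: -3200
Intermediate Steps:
p(O) = 1/(4 + O) (p(O) = 1/(O + (5 - 1*1)) = 1/(O + (5 - 1)) = 1/(O + 4) = 1/(4 + O))
U = 100 (U = 114 - 14 = 100)
t(C) = -8*C (t(C) = -4*C/(4 - 2)*2**2 = -4*C/2*4 = -8*C)
t(4)*U = -8*4*100 = -32*100 = -3200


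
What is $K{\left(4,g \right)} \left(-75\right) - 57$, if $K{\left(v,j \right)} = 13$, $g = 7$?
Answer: $-1032$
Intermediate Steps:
$K{\left(4,g \right)} \left(-75\right) - 57 = 13 \left(-75\right) - 57 = -975 - 57 = -1032$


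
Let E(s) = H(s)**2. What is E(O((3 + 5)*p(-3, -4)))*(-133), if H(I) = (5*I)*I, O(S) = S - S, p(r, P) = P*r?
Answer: 0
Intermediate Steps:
O(S) = 0
H(I) = 5*I**2
E(s) = 25*s**4 (E(s) = (5*s**2)**2 = 25*s**4)
E(O((3 + 5)*p(-3, -4)))*(-133) = (25*0**4)*(-133) = (25*0)*(-133) = 0*(-133) = 0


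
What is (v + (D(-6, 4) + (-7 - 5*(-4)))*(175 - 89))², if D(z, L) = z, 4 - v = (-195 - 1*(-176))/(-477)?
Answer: 83545855849/227529 ≈ 3.6719e+5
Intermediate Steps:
v = 1889/477 (v = 4 - (-195 - 1*(-176))/(-477) = 4 - (-195 + 176)*(-1)/477 = 4 - (-19)*(-1)/477 = 4 - 1*19/477 = 4 - 19/477 = 1889/477 ≈ 3.9602)
(v + (D(-6, 4) + (-7 - 5*(-4)))*(175 - 89))² = (1889/477 + (-6 + (-7 - 5*(-4)))*(175 - 89))² = (1889/477 + (-6 + (-7 + 20))*86)² = (1889/477 + (-6 + 13)*86)² = (1889/477 + 7*86)² = (1889/477 + 602)² = (289043/477)² = 83545855849/227529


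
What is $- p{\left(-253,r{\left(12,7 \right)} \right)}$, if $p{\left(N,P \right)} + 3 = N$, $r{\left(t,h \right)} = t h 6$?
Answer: $256$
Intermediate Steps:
$r{\left(t,h \right)} = 6 h t$ ($r{\left(t,h \right)} = h t 6 = 6 h t$)
$p{\left(N,P \right)} = -3 + N$
$- p{\left(-253,r{\left(12,7 \right)} \right)} = - (-3 - 253) = \left(-1\right) \left(-256\right) = 256$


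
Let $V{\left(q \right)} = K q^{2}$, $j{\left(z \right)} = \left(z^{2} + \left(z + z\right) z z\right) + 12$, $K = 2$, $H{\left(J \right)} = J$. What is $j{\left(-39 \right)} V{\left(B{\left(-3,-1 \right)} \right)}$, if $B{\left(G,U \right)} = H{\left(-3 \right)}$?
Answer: $-2107890$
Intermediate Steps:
$B{\left(G,U \right)} = -3$
$j{\left(z \right)} = 12 + z^{2} + 2 z^{3}$ ($j{\left(z \right)} = \left(z^{2} + 2 z z z\right) + 12 = \left(z^{2} + 2 z^{2} z\right) + 12 = \left(z^{2} + 2 z^{3}\right) + 12 = 12 + z^{2} + 2 z^{3}$)
$V{\left(q \right)} = 2 q^{2}$
$j{\left(-39 \right)} V{\left(B{\left(-3,-1 \right)} \right)} = \left(12 + \left(-39\right)^{2} + 2 \left(-39\right)^{3}\right) 2 \left(-3\right)^{2} = \left(12 + 1521 + 2 \left(-59319\right)\right) 2 \cdot 9 = \left(12 + 1521 - 118638\right) 18 = \left(-117105\right) 18 = -2107890$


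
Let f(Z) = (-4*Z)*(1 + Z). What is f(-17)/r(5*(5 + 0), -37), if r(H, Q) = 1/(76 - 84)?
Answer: 8704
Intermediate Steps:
f(Z) = -4*Z*(1 + Z)
r(H, Q) = -⅛ (r(H, Q) = 1/(-8) = -⅛)
f(-17)/r(5*(5 + 0), -37) = (-4*(-17)*(1 - 17))/(-⅛) = -4*(-17)*(-16)*(-8) = -1088*(-8) = 8704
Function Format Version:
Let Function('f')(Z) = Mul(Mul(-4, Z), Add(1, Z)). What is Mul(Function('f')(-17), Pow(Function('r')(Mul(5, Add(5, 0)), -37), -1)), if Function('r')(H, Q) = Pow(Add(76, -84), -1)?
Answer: 8704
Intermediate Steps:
Function('f')(Z) = Mul(-4, Z, Add(1, Z))
Function('r')(H, Q) = Rational(-1, 8) (Function('r')(H, Q) = Pow(-8, -1) = Rational(-1, 8))
Mul(Function('f')(-17), Pow(Function('r')(Mul(5, Add(5, 0)), -37), -1)) = Mul(Mul(-4, -17, Add(1, -17)), Pow(Rational(-1, 8), -1)) = Mul(Mul(-4, -17, -16), -8) = Mul(-1088, -8) = 8704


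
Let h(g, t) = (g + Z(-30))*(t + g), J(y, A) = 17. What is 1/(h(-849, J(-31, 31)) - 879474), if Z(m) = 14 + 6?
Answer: -1/189746 ≈ -5.2702e-6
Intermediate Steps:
Z(m) = 20
h(g, t) = (20 + g)*(g + t) (h(g, t) = (g + 20)*(t + g) = (20 + g)*(g + t))
1/(h(-849, J(-31, 31)) - 879474) = 1/(((-849)² + 20*(-849) + 20*17 - 849*17) - 879474) = 1/((720801 - 16980 + 340 - 14433) - 879474) = 1/(689728 - 879474) = 1/(-189746) = -1/189746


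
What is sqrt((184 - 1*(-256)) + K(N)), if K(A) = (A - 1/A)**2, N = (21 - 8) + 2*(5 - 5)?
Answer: 2*sqrt(25646)/13 ≈ 24.637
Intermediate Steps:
N = 13 (N = 13 + 2*0 = 13 + 0 = 13)
sqrt((184 - 1*(-256)) + K(N)) = sqrt((184 - 1*(-256)) + (-1 + 13**2)**2/13**2) = sqrt((184 + 256) + (-1 + 169)**2/169) = sqrt(440 + (1/169)*168**2) = sqrt(440 + (1/169)*28224) = sqrt(440 + 28224/169) = sqrt(102584/169) = 2*sqrt(25646)/13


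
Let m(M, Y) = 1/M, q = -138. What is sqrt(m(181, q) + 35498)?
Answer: sqrt(1162950159)/181 ≈ 188.41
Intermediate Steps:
sqrt(m(181, q) + 35498) = sqrt(1/181 + 35498) = sqrt(6425139/181) = sqrt(1162950159)/181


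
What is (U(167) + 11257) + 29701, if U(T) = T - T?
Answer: 40958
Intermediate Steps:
U(T) = 0
(U(167) + 11257) + 29701 = (0 + 11257) + 29701 = 11257 + 29701 = 40958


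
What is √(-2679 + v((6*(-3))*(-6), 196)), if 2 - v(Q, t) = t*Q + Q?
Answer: I*√23953 ≈ 154.77*I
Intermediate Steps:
v(Q, t) = 2 - Q - Q*t (v(Q, t) = 2 - (t*Q + Q) = 2 - (Q*t + Q) = 2 - (Q + Q*t) = 2 + (-Q - Q*t) = 2 - Q - Q*t)
√(-2679 + v((6*(-3))*(-6), 196)) = √(-2679 + (2 - 6*(-3)*(-6) - 1*(6*(-3))*(-6)*196)) = √(-2679 + (2 - (-18)*(-6) - 1*(-18*(-6))*196)) = √(-2679 + (2 - 1*108 - 1*108*196)) = √(-2679 + (2 - 108 - 21168)) = √(-2679 - 21274) = √(-23953) = I*√23953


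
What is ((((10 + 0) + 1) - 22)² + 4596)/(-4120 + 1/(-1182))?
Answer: -5575494/4869841 ≈ -1.1449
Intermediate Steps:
((((10 + 0) + 1) - 22)² + 4596)/(-4120 + 1/(-1182)) = (((10 + 1) - 22)² + 4596)/(-4120 - 1/1182) = ((11 - 22)² + 4596)/(-4869841/1182) = ((-11)² + 4596)*(-1182/4869841) = (121 + 4596)*(-1182/4869841) = 4717*(-1182/4869841) = -5575494/4869841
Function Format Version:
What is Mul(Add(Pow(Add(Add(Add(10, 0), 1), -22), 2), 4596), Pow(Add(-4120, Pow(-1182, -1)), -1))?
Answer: Rational(-5575494, 4869841) ≈ -1.1449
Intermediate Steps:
Mul(Add(Pow(Add(Add(Add(10, 0), 1), -22), 2), 4596), Pow(Add(-4120, Pow(-1182, -1)), -1)) = Mul(Add(Pow(Add(Add(10, 1), -22), 2), 4596), Pow(Add(-4120, Rational(-1, 1182)), -1)) = Mul(Add(Pow(Add(11, -22), 2), 4596), Pow(Rational(-4869841, 1182), -1)) = Mul(Add(Pow(-11, 2), 4596), Rational(-1182, 4869841)) = Mul(Add(121, 4596), Rational(-1182, 4869841)) = Mul(4717, Rational(-1182, 4869841)) = Rational(-5575494, 4869841)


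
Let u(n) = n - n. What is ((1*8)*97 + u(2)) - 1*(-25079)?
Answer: 25855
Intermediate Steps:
u(n) = 0
((1*8)*97 + u(2)) - 1*(-25079) = ((1*8)*97 + 0) - 1*(-25079) = (8*97 + 0) + 25079 = (776 + 0) + 25079 = 776 + 25079 = 25855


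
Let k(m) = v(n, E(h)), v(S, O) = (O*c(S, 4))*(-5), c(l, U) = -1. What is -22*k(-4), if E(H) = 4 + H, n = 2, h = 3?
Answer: -770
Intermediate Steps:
v(S, O) = 5*O (v(S, O) = (O*(-1))*(-5) = -O*(-5) = 5*O)
k(m) = 35 (k(m) = 5*(4 + 3) = 5*7 = 35)
-22*k(-4) = -22*35 = -770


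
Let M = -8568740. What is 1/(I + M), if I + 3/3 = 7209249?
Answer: -1/1359492 ≈ -7.3557e-7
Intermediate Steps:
I = 7209248 (I = -1 + 7209249 = 7209248)
1/(I + M) = 1/(7209248 - 8568740) = 1/(-1359492) = -1/1359492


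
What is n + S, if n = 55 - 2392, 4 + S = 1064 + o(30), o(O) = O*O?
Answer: -377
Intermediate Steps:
o(O) = O²
S = 1960 (S = -4 + (1064 + 30²) = -4 + (1064 + 900) = -4 + 1964 = 1960)
n = -2337
n + S = -2337 + 1960 = -377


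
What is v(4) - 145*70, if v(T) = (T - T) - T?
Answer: -10154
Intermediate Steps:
v(T) = -T (v(T) = 0 - T = -T)
v(4) - 145*70 = -1*4 - 145*70 = -4 - 10150 = -10154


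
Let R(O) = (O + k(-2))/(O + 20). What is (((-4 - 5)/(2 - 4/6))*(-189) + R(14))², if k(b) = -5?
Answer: 7528859361/4624 ≈ 1.6282e+6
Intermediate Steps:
R(O) = (-5 + O)/(20 + O) (R(O) = (O - 5)/(O + 20) = (-5 + O)/(20 + O))
(((-4 - 5)/(2 - 4/6))*(-189) + R(14))² = (((-4 - 5)/(2 - 4/6))*(-189) + (-5 + 14)/(20 + 14))² = (-9/(2 - 4*⅙)*(-189) + 9/34)² = (-9/(2 - ⅔)*(-189) + (1/34)*9)² = (-9/4/3*(-189) + 9/34)² = (-9*¾*(-189) + 9/34)² = (-27/4*(-189) + 9/34)² = (5103/4 + 9/34)² = (86769/68)² = 7528859361/4624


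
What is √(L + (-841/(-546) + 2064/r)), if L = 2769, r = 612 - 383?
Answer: √43454151190086/125034 ≈ 52.721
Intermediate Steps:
r = 229
√(L + (-841/(-546) + 2064/r)) = √(2769 + (-841/(-546) + 2064/229)) = √(2769 + (-841*(-1/546) + 2064*(1/229))) = √(2769 + (841/546 + 2064/229)) = √(2769 + 1319533/125034) = √(347538679/125034) = √43454151190086/125034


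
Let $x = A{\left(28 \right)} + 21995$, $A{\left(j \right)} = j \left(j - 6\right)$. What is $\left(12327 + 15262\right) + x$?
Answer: $50200$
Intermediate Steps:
$A{\left(j \right)} = j \left(-6 + j\right)$
$x = 22611$ ($x = 28 \left(-6 + 28\right) + 21995 = 28 \cdot 22 + 21995 = 616 + 21995 = 22611$)
$\left(12327 + 15262\right) + x = \left(12327 + 15262\right) + 22611 = 27589 + 22611 = 50200$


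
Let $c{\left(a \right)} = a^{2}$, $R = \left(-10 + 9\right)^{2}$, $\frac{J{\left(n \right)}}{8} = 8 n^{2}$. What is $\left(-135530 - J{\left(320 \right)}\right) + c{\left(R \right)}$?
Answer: $-6689129$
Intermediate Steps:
$J{\left(n \right)} = 64 n^{2}$ ($J{\left(n \right)} = 8 \cdot 8 n^{2} = 64 n^{2}$)
$R = 1$ ($R = \left(-1\right)^{2} = 1$)
$\left(-135530 - J{\left(320 \right)}\right) + c{\left(R \right)} = \left(-135530 - 64 \cdot 320^{2}\right) + 1^{2} = \left(-135530 - 64 \cdot 102400\right) + 1 = \left(-135530 - 6553600\right) + 1 = -6689130 + 1 = -6689129$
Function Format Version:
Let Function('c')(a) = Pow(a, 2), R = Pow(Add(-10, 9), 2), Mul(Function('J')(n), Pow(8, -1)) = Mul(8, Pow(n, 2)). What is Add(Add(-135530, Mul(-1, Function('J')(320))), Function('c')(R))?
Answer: -6689129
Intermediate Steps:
Function('J')(n) = Mul(64, Pow(n, 2)) (Function('J')(n) = Mul(8, Mul(8, Pow(n, 2))) = Mul(64, Pow(n, 2)))
R = 1 (R = Pow(-1, 2) = 1)
Add(Add(-135530, Mul(-1, Function('J')(320))), Function('c')(R)) = Add(Add(-135530, Mul(-1, Mul(64, Pow(320, 2)))), Pow(1, 2)) = Add(Add(-135530, Mul(-1, Mul(64, 102400))), 1) = Add(Add(-135530, Mul(-1, 6553600)), 1) = Add(Add(-135530, -6553600), 1) = Add(-6689130, 1) = -6689129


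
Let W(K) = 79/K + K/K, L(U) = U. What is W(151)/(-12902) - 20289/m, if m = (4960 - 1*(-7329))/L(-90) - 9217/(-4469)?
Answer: 7949085268016425/52689133805111 ≈ 150.87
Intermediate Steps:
W(K) = 1 + 79/K (W(K) = 79/K + 1 = 1 + 79/K)
m = -54090011/402210 (m = (4960 - 1*(-7329))/(-90) - 9217/(-4469) = (4960 + 7329)*(-1/90) - 9217*(-1/4469) = 12289*(-1/90) + 9217/4469 = -12289/90 + 9217/4469 = -54090011/402210 ≈ -134.48)
W(151)/(-12902) - 20289/m = ((79 + 151)/151)/(-12902) - 20289/(-54090011/402210) = ((1/151)*230)*(-1/12902) - 20289*(-402210/54090011) = (230/151)*(-1/12902) + 8160438690/54090011 = -115/974101 + 8160438690/54090011 = 7949085268016425/52689133805111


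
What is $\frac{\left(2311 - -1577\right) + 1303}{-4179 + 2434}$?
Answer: $- \frac{5191}{1745} \approx -2.9748$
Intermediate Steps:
$\frac{\left(2311 - -1577\right) + 1303}{-4179 + 2434} = \frac{\left(2311 + 1577\right) + 1303}{-1745} = \left(3888 + 1303\right) \left(- \frac{1}{1745}\right) = 5191 \left(- \frac{1}{1745}\right) = - \frac{5191}{1745}$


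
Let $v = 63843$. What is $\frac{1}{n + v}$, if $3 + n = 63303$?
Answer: $\frac{1}{127143} \approx 7.8652 \cdot 10^{-6}$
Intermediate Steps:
$n = 63300$ ($n = -3 + 63303 = 63300$)
$\frac{1}{n + v} = \frac{1}{63300 + 63843} = \frac{1}{127143}$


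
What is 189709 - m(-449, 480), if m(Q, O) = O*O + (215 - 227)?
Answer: -40679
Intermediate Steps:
m(Q, O) = -12 + O**2 (m(Q, O) = O**2 - 12 = -12 + O**2)
189709 - m(-449, 480) = 189709 - (-12 + 480**2) = 189709 - (-12 + 230400) = 189709 - 1*230388 = 189709 - 230388 = -40679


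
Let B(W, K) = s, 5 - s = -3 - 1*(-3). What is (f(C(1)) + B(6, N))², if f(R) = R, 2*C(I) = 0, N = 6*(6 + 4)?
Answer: 25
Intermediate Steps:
N = 60 (N = 6*10 = 60)
C(I) = 0 (C(I) = (½)*0 = 0)
s = 5 (s = 5 - (-3 - 1*(-3)) = 5 - (-3 + 3) = 5 - 1*0 = 5 + 0 = 5)
B(W, K) = 5
(f(C(1)) + B(6, N))² = (0 + 5)² = 5² = 25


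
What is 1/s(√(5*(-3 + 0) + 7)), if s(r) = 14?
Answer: 1/14 ≈ 0.071429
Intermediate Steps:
1/s(√(5*(-3 + 0) + 7)) = 1/14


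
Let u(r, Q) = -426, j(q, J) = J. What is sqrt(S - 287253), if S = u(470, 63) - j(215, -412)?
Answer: I*sqrt(287267) ≈ 535.97*I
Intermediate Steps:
S = -14 (S = -426 - 1*(-412) = -426 + 412 = -14)
sqrt(S - 287253) = sqrt(-14 - 287253) = sqrt(-287267) = I*sqrt(287267)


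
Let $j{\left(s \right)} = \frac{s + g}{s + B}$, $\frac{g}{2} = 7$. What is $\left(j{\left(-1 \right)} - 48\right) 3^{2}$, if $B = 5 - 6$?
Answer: $- \frac{981}{2} \approx -490.5$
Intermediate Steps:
$g = 14$ ($g = 2 \cdot 7 = 14$)
$B = -1$ ($B = 5 - 6 = -1$)
$j{\left(s \right)} = \frac{14 + s}{-1 + s}$ ($j{\left(s \right)} = \frac{s + 14}{s - 1} = \frac{14 + s}{-1 + s}$)
$\left(j{\left(-1 \right)} - 48\right) 3^{2} = \left(\frac{14 - 1}{-1 - 1} - 48\right) 3^{2} = \left(\frac{1}{-2} \cdot 13 - 48\right) 9 = \left(\left(- \frac{1}{2}\right) 13 - 48\right) 9 = \left(- \frac{13}{2} - 48\right) 9 = \left(- \frac{109}{2}\right) 9 = - \frac{981}{2}$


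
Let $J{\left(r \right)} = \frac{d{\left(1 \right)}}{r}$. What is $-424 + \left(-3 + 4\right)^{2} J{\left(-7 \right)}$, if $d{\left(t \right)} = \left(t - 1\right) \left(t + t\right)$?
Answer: $-424$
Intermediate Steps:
$d{\left(t \right)} = 2 t \left(-1 + t\right)$ ($d{\left(t \right)} = \left(-1 + t\right) 2 t = 2 t \left(-1 + t\right)$)
$J{\left(r \right)} = 0$ ($J{\left(r \right)} = \frac{2 \cdot 1 \left(-1 + 1\right)}{r} = \frac{2 \cdot 1 \cdot 0}{r} = \frac{0}{r} = 0$)
$-424 + \left(-3 + 4\right)^{2} J{\left(-7 \right)} = -424 + \left(-3 + 4\right)^{2} \cdot 0 = -424 + 1^{2} \cdot 0 = -424 + 1 \cdot 0 = -424 + 0 = -424$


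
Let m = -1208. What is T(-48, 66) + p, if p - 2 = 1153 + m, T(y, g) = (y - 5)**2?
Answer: 2756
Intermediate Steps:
T(y, g) = (-5 + y)**2
p = -53 (p = 2 + (1153 - 1208) = 2 - 55 = -53)
T(-48, 66) + p = (-5 - 48)**2 - 53 = (-53)**2 - 53 = 2809 - 53 = 2756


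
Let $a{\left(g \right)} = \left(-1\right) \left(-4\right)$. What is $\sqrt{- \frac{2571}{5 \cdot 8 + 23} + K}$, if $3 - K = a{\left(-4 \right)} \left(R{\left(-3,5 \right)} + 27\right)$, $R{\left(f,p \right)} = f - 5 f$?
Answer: $\frac{i \sqrt{85470}}{21} \approx 13.922 i$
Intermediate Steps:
$a{\left(g \right)} = 4$
$R{\left(f,p \right)} = - 4 f$
$K = -153$ ($K = 3 - 4 \left(\left(-4\right) \left(-3\right) + 27\right) = 3 - 4 \left(12 + 27\right) = 3 - 4 \cdot 39 = 3 - 156 = -153$)
$\sqrt{- \frac{2571}{5 \cdot 8 + 23} + K} = \sqrt{- \frac{2571}{5 \cdot 8 + 23} - 153} = \sqrt{- \frac{2571}{40 + 23} - 153} = \sqrt{- \frac{2571}{63} - 153} = \sqrt{\left(-2571\right) \frac{1}{63} - 153} = \sqrt{- \frac{857}{21} - 153} = \sqrt{- \frac{4070}{21}} = \frac{i \sqrt{85470}}{21}$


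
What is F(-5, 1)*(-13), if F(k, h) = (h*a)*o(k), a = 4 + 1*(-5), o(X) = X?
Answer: -65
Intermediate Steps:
a = -1 (a = 4 - 5 = -1)
F(k, h) = -h*k (F(k, h) = (h*(-1))*k = (-h)*k = -h*k)
F(-5, 1)*(-13) = -1*1*(-5)*(-13) = 5*(-13) = -65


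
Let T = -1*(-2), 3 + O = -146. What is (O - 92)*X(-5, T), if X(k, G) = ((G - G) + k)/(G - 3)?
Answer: -1205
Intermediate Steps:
O = -149 (O = -3 - 146 = -149)
T = 2
X(k, G) = k/(-3 + G) (X(k, G) = (0 + k)/(-3 + G) = k/(-3 + G))
(O - 92)*X(-5, T) = (-149 - 92)*(-5/(-3 + 2)) = -(-1205)/(-1) = -(-1205)*(-1) = -241*5 = -1205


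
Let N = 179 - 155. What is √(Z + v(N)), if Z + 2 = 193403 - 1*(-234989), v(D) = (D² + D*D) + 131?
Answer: √429673 ≈ 655.49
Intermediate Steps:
N = 24
v(D) = 131 + 2*D² (v(D) = (D² + D²) + 131 = 2*D² + 131 = 131 + 2*D²)
Z = 428390 (Z = -2 + (193403 - 1*(-234989)) = -2 + (193403 + 234989) = -2 + 428392 = 428390)
√(Z + v(N)) = √(428390 + (131 + 2*24²)) = √(428390 + (131 + 2*576)) = √(428390 + (131 + 1152)) = √(428390 + 1283) = √429673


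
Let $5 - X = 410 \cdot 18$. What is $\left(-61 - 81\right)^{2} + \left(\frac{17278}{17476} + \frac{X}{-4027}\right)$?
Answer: $\frac{709628571867}{35187926} \approx 20167.0$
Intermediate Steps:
$X = -7375$ ($X = 5 - 410 \cdot 18 = 5 - 7380 = -7375$)
$\left(-61 - 81\right)^{2} + \left(\frac{17278}{17476} + \frac{X}{-4027}\right) = \left(-61 - 81\right)^{2} + \left(\frac{17278}{17476} - \frac{7375}{-4027}\right) = \left(-142\right)^{2} + \left(17278 \cdot \frac{1}{17476} - - \frac{7375}{4027}\right) = 20164 + \left(\frac{8639}{8738} + \frac{7375}{4027}\right) = 20164 + \frac{99232003}{35187926} = \frac{709628571867}{35187926}$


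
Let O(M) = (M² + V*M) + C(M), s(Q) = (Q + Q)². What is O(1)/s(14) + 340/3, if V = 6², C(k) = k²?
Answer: 133337/1176 ≈ 113.38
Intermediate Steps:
V = 36
s(Q) = 4*Q² (s(Q) = (2*Q)² = 4*Q²)
O(M) = 2*M² + 36*M (O(M) = (M² + 36*M) + M² = 2*M² + 36*M)
O(1)/s(14) + 340/3 = (2*1*(18 + 1))/((4*14²)) + 340/3 = (2*1*19)/((4*196)) + 340*(⅓) = 38/784 + 340/3 = 38*(1/784) + 340/3 = 19/392 + 340/3 = 133337/1176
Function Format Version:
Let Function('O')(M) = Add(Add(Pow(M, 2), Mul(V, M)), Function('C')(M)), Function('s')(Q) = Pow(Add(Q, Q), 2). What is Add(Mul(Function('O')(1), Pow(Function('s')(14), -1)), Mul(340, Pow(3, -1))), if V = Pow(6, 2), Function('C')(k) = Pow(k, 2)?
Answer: Rational(133337, 1176) ≈ 113.38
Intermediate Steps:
V = 36
Function('s')(Q) = Mul(4, Pow(Q, 2)) (Function('s')(Q) = Pow(Mul(2, Q), 2) = Mul(4, Pow(Q, 2)))
Function('O')(M) = Add(Mul(2, Pow(M, 2)), Mul(36, M)) (Function('O')(M) = Add(Add(Pow(M, 2), Mul(36, M)), Pow(M, 2)) = Add(Mul(2, Pow(M, 2)), Mul(36, M)))
Add(Mul(Function('O')(1), Pow(Function('s')(14), -1)), Mul(340, Pow(3, -1))) = Add(Mul(Mul(2, 1, Add(18, 1)), Pow(Mul(4, Pow(14, 2)), -1)), Mul(340, Pow(3, -1))) = Add(Mul(Mul(2, 1, 19), Pow(Mul(4, 196), -1)), Mul(340, Rational(1, 3))) = Add(Mul(38, Pow(784, -1)), Rational(340, 3)) = Add(Mul(38, Rational(1, 784)), Rational(340, 3)) = Add(Rational(19, 392), Rational(340, 3)) = Rational(133337, 1176)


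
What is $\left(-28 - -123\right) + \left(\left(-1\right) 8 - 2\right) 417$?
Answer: $-4075$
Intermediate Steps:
$\left(-28 - -123\right) + \left(\left(-1\right) 8 - 2\right) 417 = \left(-28 + 123\right) + \left(-8 - 2\right) 417 = 95 - 4170 = -4075$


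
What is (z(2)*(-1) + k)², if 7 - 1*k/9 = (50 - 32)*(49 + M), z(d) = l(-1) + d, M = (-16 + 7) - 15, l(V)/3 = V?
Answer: 15888196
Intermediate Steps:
l(V) = 3*V
M = -24 (M = -9 - 15 = -24)
z(d) = -3 + d (z(d) = 3*(-1) + d = -3 + d)
k = -3987 (k = 63 - 9*(50 - 32)*(49 - 24) = 63 - 162*25 = 63 - 9*450 = 63 - 4050 = -3987)
(z(2)*(-1) + k)² = ((-3 + 2)*(-1) - 3987)² = (-1*(-1) - 3987)² = (1 - 3987)² = (-3986)² = 15888196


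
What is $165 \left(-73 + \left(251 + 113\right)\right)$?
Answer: $48015$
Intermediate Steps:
$165 \left(-73 + \left(251 + 113\right)\right) = 165 \left(-73 + 364\right) = 165 \cdot 291 = 48015$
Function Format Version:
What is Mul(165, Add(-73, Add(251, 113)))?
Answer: 48015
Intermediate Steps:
Mul(165, Add(-73, Add(251, 113))) = Mul(165, Add(-73, 364)) = Mul(165, 291) = 48015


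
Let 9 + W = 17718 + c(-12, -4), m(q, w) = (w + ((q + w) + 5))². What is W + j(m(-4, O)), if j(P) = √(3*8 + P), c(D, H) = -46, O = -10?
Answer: 17663 + √385 ≈ 17683.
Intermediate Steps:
m(q, w) = (5 + q + 2*w)² (m(q, w) = (w + (5 + q + w))² = (5 + q + 2*w)²)
W = 17663 (W = -9 + (17718 - 46) = -9 + 17672 = 17663)
j(P) = √(24 + P)
W + j(m(-4, O)) = 17663 + √(24 + (5 - 4 + 2*(-10))²) = 17663 + √(24 + (5 - 4 - 20)²) = 17663 + √(24 + (-19)²) = 17663 + √(24 + 361) = 17663 + √385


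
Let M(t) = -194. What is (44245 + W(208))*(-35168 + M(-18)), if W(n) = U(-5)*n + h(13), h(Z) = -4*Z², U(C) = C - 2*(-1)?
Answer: -1518621090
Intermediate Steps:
U(C) = 2 + C (U(C) = C + 2 = 2 + C)
W(n) = -676 - 3*n (W(n) = (2 - 5)*n - 4*13² = -3*n - 4*169 = -3*n - 676 = -676 - 3*n)
(44245 + W(208))*(-35168 + M(-18)) = (44245 + (-676 - 3*208))*(-35168 - 194) = (44245 + (-676 - 624))*(-35362) = (44245 - 1300)*(-35362) = 42945*(-35362) = -1518621090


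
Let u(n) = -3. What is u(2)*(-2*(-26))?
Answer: -156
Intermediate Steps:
u(2)*(-2*(-26)) = -(-6)*(-26) = -3*52 = -156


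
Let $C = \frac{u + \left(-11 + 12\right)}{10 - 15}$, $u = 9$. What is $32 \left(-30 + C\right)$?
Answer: $-1024$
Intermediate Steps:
$C = -2$ ($C = \frac{9 + \left(-11 + 12\right)}{10 - 15} = \frac{9 + 1}{-5} = 10 \left(- \frac{1}{5}\right) = -2$)
$32 \left(-30 + C\right) = 32 \left(-30 - 2\right) = 32 \left(-32\right) = -1024$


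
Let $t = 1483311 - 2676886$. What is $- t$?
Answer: $1193575$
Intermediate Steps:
$t = -1193575$
$- t = \left(-1\right) \left(-1193575\right) = 1193575$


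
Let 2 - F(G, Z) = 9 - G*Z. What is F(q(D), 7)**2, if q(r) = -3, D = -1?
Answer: 784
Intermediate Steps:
F(G, Z) = -7 + G*Z (F(G, Z) = 2 - (9 - G*Z) = 2 + (-9 + G*Z) = -7 + G*Z)
F(q(D), 7)**2 = (-7 - 3*7)**2 = (-7 - 21)**2 = (-28)**2 = 784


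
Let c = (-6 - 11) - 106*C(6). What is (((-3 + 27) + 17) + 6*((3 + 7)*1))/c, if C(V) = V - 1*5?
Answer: -101/123 ≈ -0.82114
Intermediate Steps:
C(V) = -5 + V (C(V) = V - 5 = -5 + V)
c = -123 (c = (-6 - 11) - 106*(-5 + 6) = -17 - 106*1 = -17 - 106 = -123)
(((-3 + 27) + 17) + 6*((3 + 7)*1))/c = (((-3 + 27) + 17) + 6*((3 + 7)*1))/(-123) = ((24 + 17) + 6*(10*1))*(-1/123) = (41 + 6*10)*(-1/123) = (41 + 60)*(-1/123) = 101*(-1/123) = -101/123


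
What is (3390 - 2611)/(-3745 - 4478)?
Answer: -779/8223 ≈ -0.094734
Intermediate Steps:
(3390 - 2611)/(-3745 - 4478) = 779/(-8223) = 779*(-1/8223) = -779/8223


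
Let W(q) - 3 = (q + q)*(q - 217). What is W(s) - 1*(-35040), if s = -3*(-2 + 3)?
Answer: 36363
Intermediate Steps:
s = -3 (s = -3*1 = -3)
W(q) = 3 + 2*q*(-217 + q) (W(q) = 3 + (q + q)*(q - 217) = 3 + (2*q)*(-217 + q) = 3 + 2*q*(-217 + q))
W(s) - 1*(-35040) = (3 - 434*(-3) + 2*(-3)**2) - 1*(-35040) = (3 + 1302 + 2*9) + 35040 = (3 + 1302 + 18) + 35040 = 1323 + 35040 = 36363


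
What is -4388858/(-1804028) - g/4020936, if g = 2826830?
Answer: 1568454582481/906735141276 ≈ 1.7298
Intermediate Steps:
-4388858/(-1804028) - g/4020936 = -4388858/(-1804028) - 1*2826830/4020936 = -4388858*(-1/1804028) - 2826830*1/4020936 = 2194429/902014 - 1413415/2010468 = 1568454582481/906735141276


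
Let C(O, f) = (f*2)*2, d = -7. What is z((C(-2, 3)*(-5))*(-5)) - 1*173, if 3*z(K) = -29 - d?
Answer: -541/3 ≈ -180.33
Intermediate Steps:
C(O, f) = 4*f (C(O, f) = (2*f)*2 = 4*f)
z(K) = -22/3 (z(K) = (-29 - 1*(-7))/3 = (-29 + 7)/3 = (⅓)*(-22) = -22/3)
z((C(-2, 3)*(-5))*(-5)) - 1*173 = -22/3 - 1*173 = -22/3 - 173 = -541/3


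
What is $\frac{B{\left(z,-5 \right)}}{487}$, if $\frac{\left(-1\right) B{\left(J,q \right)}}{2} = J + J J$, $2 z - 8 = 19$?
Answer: $- \frac{783}{974} \approx -0.8039$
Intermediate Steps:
$z = \frac{27}{2}$ ($z = 4 + \frac{1}{2} \cdot 19 = 4 + \frac{19}{2} = \frac{27}{2} \approx 13.5$)
$B{\left(J,q \right)} = - 2 J - 2 J^{2}$ ($B{\left(J,q \right)} = - 2 \left(J + J J\right) = - 2 \left(J + J^{2}\right) = - 2 J - 2 J^{2}$)
$\frac{B{\left(z,-5 \right)}}{487} = \frac{\left(-2\right) \frac{27}{2} \left(1 + \frac{27}{2}\right)}{487} = \left(-2\right) \frac{27}{2} \cdot \frac{29}{2} \cdot \frac{1}{487} = \left(- \frac{783}{2}\right) \frac{1}{487} = - \frac{783}{974}$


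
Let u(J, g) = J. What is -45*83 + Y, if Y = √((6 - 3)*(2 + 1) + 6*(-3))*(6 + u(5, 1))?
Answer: -3735 + 33*I ≈ -3735.0 + 33.0*I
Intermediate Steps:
Y = 33*I (Y = √((6 - 3)*(2 + 1) + 6*(-3))*(6 + 5) = √(3*3 - 18)*11 = √(9 - 18)*11 = √(-9)*11 = (3*I)*11 = 33*I ≈ 33.0*I)
-45*83 + Y = -45*83 + 33*I = -3735 + 33*I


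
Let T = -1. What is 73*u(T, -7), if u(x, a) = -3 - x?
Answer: -146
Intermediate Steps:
73*u(T, -7) = 73*(-3 - 1*(-1)) = 73*(-3 + 1) = 73*(-2) = -146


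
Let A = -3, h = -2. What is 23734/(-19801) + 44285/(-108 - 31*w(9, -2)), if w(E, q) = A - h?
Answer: -878714803/1524677 ≈ -576.33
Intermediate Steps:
w(E, q) = -1 (w(E, q) = -3 - 1*(-2) = -3 + 2 = -1)
23734/(-19801) + 44285/(-108 - 31*w(9, -2)) = 23734/(-19801) + 44285/(-108 - 31*(-1)) = 23734*(-1/19801) + 44285/(-108 + 31) = -23734/19801 + 44285/(-77) = -23734/19801 + 44285*(-1/77) = -23734/19801 - 44285/77 = -878714803/1524677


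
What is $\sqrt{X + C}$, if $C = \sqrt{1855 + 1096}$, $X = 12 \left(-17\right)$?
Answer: $\sqrt{-204 + \sqrt{2951}} \approx 12.234 i$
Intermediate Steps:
$X = -204$
$C = \sqrt{2951} \approx 54.323$
$\sqrt{X + C} = \sqrt{-204 + \sqrt{2951}}$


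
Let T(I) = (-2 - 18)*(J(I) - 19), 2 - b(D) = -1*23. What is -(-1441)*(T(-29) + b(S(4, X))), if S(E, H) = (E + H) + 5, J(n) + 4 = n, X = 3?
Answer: 1534665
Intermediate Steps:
J(n) = -4 + n
S(E, H) = 5 + E + H
b(D) = 25 (b(D) = 2 - (-1)*23 = 2 - 1*(-23) = 2 + 23 = 25)
T(I) = 460 - 20*I (T(I) = (-2 - 18)*((-4 + I) - 19) = -20*(-23 + I) = 460 - 20*I)
-(-1441)*(T(-29) + b(S(4, X))) = -(-1441)*((460 - 20*(-29)) + 25) = -(-1441)*((460 + 580) + 25) = -(-1441)*(1040 + 25) = -(-1441)*1065 = -1*(-1534665) = 1534665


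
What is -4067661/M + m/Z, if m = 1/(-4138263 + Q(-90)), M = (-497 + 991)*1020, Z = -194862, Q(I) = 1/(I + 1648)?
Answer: -65518334027159601677/8116059364241575560 ≈ -8.0727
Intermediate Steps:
Q(I) = 1/(1648 + I)
M = 503880 (M = 494*1020 = 503880)
m = -1558/6447413753 (m = 1/(-4138263 + 1/(1648 - 90)) = 1/(-4138263 + 1/1558) = 1/(-6447413753/1558) = -1558/6447413753 ≈ -2.4165e-7)
-4067661/M + m/Z = -4067661/503880 - 1558/6447413753/(-194862) = -4067661*1/503880 - 1558/6447413753*(-1/194862) = -104299/12920 + 779/628177969368543 = -65518334027159601677/8116059364241575560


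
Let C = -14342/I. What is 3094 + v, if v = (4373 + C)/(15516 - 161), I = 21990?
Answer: 522402602114/168828225 ≈ 3094.3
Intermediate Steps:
C = -7171/10995 (C = -14342/21990 = -14342*1/21990 = -7171/10995 ≈ -0.65221)
v = 48073964/168828225 (v = (4373 - 7171/10995)/(15516 - 161) = (48073964/10995)/15355 = (48073964/10995)*(1/15355) = 48073964/168828225 ≈ 0.28475)
3094 + v = 3094 + 48073964/168828225 = 522402602114/168828225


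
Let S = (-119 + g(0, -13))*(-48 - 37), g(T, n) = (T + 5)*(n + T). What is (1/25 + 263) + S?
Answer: 397576/25 ≈ 15903.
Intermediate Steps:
g(T, n) = (5 + T)*(T + n)
S = 15640 (S = (-119 + (0**2 + 5*0 + 5*(-13) + 0*(-13)))*(-48 - 37) = (-119 + (0 + 0 - 65 + 0))*(-85) = (-119 - 65)*(-85) = -184*(-85) = 15640)
(1/25 + 263) + S = (1/25 + 263) + 15640 = 6576/25 + 15640 = 397576/25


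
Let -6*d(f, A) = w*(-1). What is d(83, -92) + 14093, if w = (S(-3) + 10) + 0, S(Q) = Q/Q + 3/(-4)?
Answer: 338273/24 ≈ 14095.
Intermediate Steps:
S(Q) = 1/4 (S(Q) = 1 + 3*(-1/4) = 1 - 3/4 = 1/4)
w = 41/4 (w = (1/4 + 10) + 0 = 41/4 + 0 = 41/4 ≈ 10.250)
d(f, A) = 41/24 (d(f, A) = -41*(-1)/24 = -1/6*(-41/4) = 41/24)
d(83, -92) + 14093 = 41/24 + 14093 = 338273/24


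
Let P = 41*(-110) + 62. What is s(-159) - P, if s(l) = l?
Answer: 4289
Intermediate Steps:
P = -4448 (P = -4510 + 62 = -4448)
s(-159) - P = -159 - 1*(-4448) = -159 + 4448 = 4289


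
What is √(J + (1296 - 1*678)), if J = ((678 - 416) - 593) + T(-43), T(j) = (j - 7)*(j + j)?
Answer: √4587 ≈ 67.727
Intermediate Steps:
T(j) = 2*j*(-7 + j) (T(j) = (-7 + j)*(2*j) = 2*j*(-7 + j))
J = 3969 (J = ((678 - 416) - 593) + 2*(-43)*(-7 - 43) = (262 - 593) + 2*(-43)*(-50) = -331 + 4300 = 3969)
√(J + (1296 - 1*678)) = √(3969 + (1296 - 1*678)) = √(3969 + (1296 - 678)) = √(3969 + 618) = √4587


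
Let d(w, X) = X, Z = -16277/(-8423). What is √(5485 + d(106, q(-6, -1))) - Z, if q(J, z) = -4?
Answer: -16277/8423 + 3*√609 ≈ 72.101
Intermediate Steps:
Z = 16277/8423 (Z = -16277*(-1/8423) = 16277/8423 ≈ 1.9324)
√(5485 + d(106, q(-6, -1))) - Z = √(5485 - 4) - 1*16277/8423 = √5481 - 16277/8423 = 3*√609 - 16277/8423 = -16277/8423 + 3*√609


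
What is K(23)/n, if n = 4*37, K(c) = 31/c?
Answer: 31/3404 ≈ 0.0091069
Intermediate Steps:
n = 148
K(23)/n = (31/23)/148 = (31*(1/23))*(1/148) = (31/23)*(1/148) = 31/3404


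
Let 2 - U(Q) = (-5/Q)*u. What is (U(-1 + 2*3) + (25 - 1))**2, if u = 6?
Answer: 1024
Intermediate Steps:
U(Q) = 2 + 30/Q (U(Q) = 2 - (-5/Q)*6 = 2 - (-30)/Q = 2 + 30/Q)
(U(-1 + 2*3) + (25 - 1))**2 = ((2 + 30/(-1 + 2*3)) + (25 - 1))**2 = ((2 + 30/(-1 + 6)) + 24)**2 = ((2 + 30/5) + 24)**2 = ((2 + 30*(1/5)) + 24)**2 = ((2 + 6) + 24)**2 = (8 + 24)**2 = 32**2 = 1024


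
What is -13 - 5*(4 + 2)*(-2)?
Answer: 47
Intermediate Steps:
-13 - 5*(4 + 2)*(-2) = -13 - 5*6*(-2) = -13 - 30*(-2) = -13 + 60 = 47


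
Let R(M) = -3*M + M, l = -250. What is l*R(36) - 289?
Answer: 17711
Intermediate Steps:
R(M) = -2*M
l*R(36) - 289 = -(-500)*36 - 289 = -250*(-72) - 289 = 18000 - 289 = 17711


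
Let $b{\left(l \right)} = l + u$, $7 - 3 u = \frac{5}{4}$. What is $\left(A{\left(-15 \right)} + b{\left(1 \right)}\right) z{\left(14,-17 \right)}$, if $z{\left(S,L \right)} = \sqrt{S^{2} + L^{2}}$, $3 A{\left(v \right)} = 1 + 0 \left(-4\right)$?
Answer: $\frac{13 \sqrt{485}}{4} \approx 71.574$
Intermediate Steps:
$u = \frac{23}{12}$ ($u = \frac{7}{3} - \frac{5 \cdot \frac{1}{4}}{3} = \frac{7}{3} - \frac{5}{12} = \frac{23}{12} \approx 1.9167$)
$A{\left(v \right)} = \frac{1}{3}$ ($A{\left(v \right)} = \frac{1 + 0 \left(-4\right)}{3} = \frac{1 + 0}{3} = \frac{1}{3} \cdot 1 = \frac{1}{3}$)
$z{\left(S,L \right)} = \sqrt{L^{2} + S^{2}}$
$b{\left(l \right)} = \frac{23}{12} + l$ ($b{\left(l \right)} = l + \frac{23}{12} = \frac{23}{12} + l$)
$\left(A{\left(-15 \right)} + b{\left(1 \right)}\right) z{\left(14,-17 \right)} = \left(\frac{1}{3} + \left(\frac{23}{12} + 1\right)\right) \sqrt{\left(-17\right)^{2} + 14^{2}} = \left(\frac{1}{3} + \frac{35}{12}\right) \sqrt{289 + 196} = \frac{13 \sqrt{485}}{4}$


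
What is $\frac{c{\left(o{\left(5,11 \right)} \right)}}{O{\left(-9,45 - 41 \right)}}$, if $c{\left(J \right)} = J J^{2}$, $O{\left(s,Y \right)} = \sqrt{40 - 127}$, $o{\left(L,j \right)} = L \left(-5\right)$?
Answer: $\frac{15625 i \sqrt{87}}{87} \approx 1675.2 i$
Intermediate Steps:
$o{\left(L,j \right)} = - 5 L$
$O{\left(s,Y \right)} = i \sqrt{87}$ ($O{\left(s,Y \right)} = \sqrt{-87} = i \sqrt{87}$)
$c{\left(J \right)} = J^{3}$
$\frac{c{\left(o{\left(5,11 \right)} \right)}}{O{\left(-9,45 - 41 \right)}} = \frac{\left(\left(-5\right) 5\right)^{3}}{i \sqrt{87}} = \left(-25\right)^{3} \left(- \frac{i \sqrt{87}}{87}\right) = - 15625 \left(- \frac{i \sqrt{87}}{87}\right) = \frac{15625 i \sqrt{87}}{87}$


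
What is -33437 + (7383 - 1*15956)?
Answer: -42010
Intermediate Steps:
-33437 + (7383 - 1*15956) = -33437 + (7383 - 15956) = -33437 - 8573 = -42010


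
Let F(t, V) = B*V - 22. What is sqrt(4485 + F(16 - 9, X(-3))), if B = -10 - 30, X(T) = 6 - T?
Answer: sqrt(4103) ≈ 64.055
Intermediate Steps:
B = -40
F(t, V) = -22 - 40*V (F(t, V) = -40*V - 22 = -22 - 40*V)
sqrt(4485 + F(16 - 9, X(-3))) = sqrt(4485 + (-22 - 40*(6 - 1*(-3)))) = sqrt(4485 + (-22 - 40*(6 + 3))) = sqrt(4485 + (-22 - 40*9)) = sqrt(4485 + (-22 - 360)) = sqrt(4485 - 382) = sqrt(4103)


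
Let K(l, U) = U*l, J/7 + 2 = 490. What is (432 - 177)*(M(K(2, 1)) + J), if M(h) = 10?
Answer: 873630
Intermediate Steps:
J = 3416 (J = -14 + 7*490 = -14 + 3430 = 3416)
(432 - 177)*(M(K(2, 1)) + J) = (432 - 177)*(10 + 3416) = 255*3426 = 873630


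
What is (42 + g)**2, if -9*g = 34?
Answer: 118336/81 ≈ 1460.9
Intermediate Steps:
g = -34/9 (g = -1/9*34 = -34/9 ≈ -3.7778)
(42 + g)**2 = (42 - 34/9)**2 = (344/9)**2 = 118336/81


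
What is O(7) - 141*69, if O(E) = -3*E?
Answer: -9750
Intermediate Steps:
O(7) - 141*69 = -3*7 - 141*69 = -21 - 9729 = -9750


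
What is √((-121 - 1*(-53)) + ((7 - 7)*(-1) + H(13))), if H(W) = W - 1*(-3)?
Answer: 2*I*√13 ≈ 7.2111*I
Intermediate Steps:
H(W) = 3 + W (H(W) = W + 3 = 3 + W)
√((-121 - 1*(-53)) + ((7 - 7)*(-1) + H(13))) = √((-121 - 1*(-53)) + ((7 - 7)*(-1) + (3 + 13))) = √((-121 + 53) + (0*(-1) + 16)) = √(-68 + (0 + 16)) = √(-68 + 16) = √(-52) = 2*I*√13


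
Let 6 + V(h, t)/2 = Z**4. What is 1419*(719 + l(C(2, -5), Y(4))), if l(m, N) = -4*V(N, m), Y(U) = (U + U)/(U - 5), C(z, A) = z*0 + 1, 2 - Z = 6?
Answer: -1817739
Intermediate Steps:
Z = -4 (Z = 2 - 1*6 = 2 - 6 = -4)
V(h, t) = 500 (V(h, t) = -12 + 2*(-4)**4 = -12 + 2*256 = -12 + 512 = 500)
C(z, A) = 1 (C(z, A) = 0 + 1 = 1)
Y(U) = 2*U/(-5 + U) (Y(U) = (2*U)/(-5 + U) = 2*U/(-5 + U))
l(m, N) = -2000 (l(m, N) = -4*500 = -2000)
1419*(719 + l(C(2, -5), Y(4))) = 1419*(719 - 2000) = 1419*(-1281) = -1817739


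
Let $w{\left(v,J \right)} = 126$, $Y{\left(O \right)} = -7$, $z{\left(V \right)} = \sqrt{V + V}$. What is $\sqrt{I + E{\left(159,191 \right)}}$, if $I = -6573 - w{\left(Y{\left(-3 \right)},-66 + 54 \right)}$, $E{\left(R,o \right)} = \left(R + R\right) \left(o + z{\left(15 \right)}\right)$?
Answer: $\sqrt{54039 + 318 \sqrt{30}} \approx 236.18$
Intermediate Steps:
$z{\left(V \right)} = \sqrt{2} \sqrt{V}$ ($z{\left(V \right)} = \sqrt{2 V} = \sqrt{2} \sqrt{V}$)
$E{\left(R,o \right)} = 2 R \left(o + \sqrt{30}\right)$ ($E{\left(R,o \right)} = \left(R + R\right) \left(o + \sqrt{2} \sqrt{15}\right) = 2 R \left(o + \sqrt{30}\right)$)
$I = -6699$ ($I = -6573 - 126 = -6699$)
$\sqrt{I + E{\left(159,191 \right)}} = \sqrt{-6699 + 2 \cdot 159 \left(191 + \sqrt{30}\right)} = \sqrt{-6699 + \left(60738 + 318 \sqrt{30}\right)} = \sqrt{54039 + 318 \sqrt{30}}$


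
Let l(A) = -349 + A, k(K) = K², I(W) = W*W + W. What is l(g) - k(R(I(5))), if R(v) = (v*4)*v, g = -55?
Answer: -12960404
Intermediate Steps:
I(W) = W + W² (I(W) = W² + W = W + W²)
R(v) = 4*v² (R(v) = (4*v)*v = 4*v²)
l(g) - k(R(I(5))) = (-349 - 55) - (4*(5*(1 + 5))²)² = -404 - (4*(5*6)²)² = -404 - (4*30²)² = -404 - (4*900)² = -404 - 1*3600² = -404 - 1*12960000 = -404 - 12960000 = -12960404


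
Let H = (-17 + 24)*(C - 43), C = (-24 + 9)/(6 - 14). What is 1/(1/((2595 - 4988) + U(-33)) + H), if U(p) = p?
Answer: -9704/2793543 ≈ -0.0034737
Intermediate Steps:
C = 15/8 (C = -15/(-8) = -15*(-⅛) = 15/8 ≈ 1.8750)
H = -2303/8 (H = (-17 + 24)*(15/8 - 43) = 7*(-329/8) = -2303/8 ≈ -287.88)
1/(1/((2595 - 4988) + U(-33)) + H) = 1/(1/((2595 - 4988) - 33) - 2303/8) = 1/(1/(-2393 - 33) - 2303/8) = 1/(1/(-2426) - 2303/8) = 1/(-1/2426 - 2303/8) = 1/(-2793543/9704) = -9704/2793543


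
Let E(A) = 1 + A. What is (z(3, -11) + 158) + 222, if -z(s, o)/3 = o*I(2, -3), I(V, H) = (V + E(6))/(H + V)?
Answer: 83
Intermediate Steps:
I(V, H) = (7 + V)/(H + V) (I(V, H) = (V + (1 + 6))/(H + V) = (V + 7)/(H + V) = (7 + V)/(H + V))
z(s, o) = 27*o (z(s, o) = -3*o*(7 + 2)/(-3 + 2) = -3*o*9/(-1) = -3*o*(-1*9) = -3*o*(-9) = -(-27)*o = 27*o)
(z(3, -11) + 158) + 222 = (27*(-11) + 158) + 222 = (-297 + 158) + 222 = -139 + 222 = 83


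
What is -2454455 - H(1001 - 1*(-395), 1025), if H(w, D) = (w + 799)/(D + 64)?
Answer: -2672903690/1089 ≈ -2.4545e+6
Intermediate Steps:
H(w, D) = (799 + w)/(64 + D)
-2454455 - H(1001 - 1*(-395), 1025) = -2454455 - (799 + (1001 - 1*(-395)))/(64 + 1025) = -2454455 - (799 + (1001 + 395))/1089 = -2454455 - (799 + 1396)/1089 = -2454455 - 2195/1089 = -2672903690/1089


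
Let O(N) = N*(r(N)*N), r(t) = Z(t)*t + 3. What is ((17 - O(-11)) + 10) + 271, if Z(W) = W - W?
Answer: -65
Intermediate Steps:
Z(W) = 0
r(t) = 3 (r(t) = 0*t + 3 = 0 + 3 = 3)
O(N) = 3*N**2 (O(N) = N*(3*N) = 3*N**2)
((17 - O(-11)) + 10) + 271 = ((17 - 3*(-11)**2) + 10) + 271 = ((17 - 3*121) + 10) + 271 = ((17 - 1*363) + 10) + 271 = ((17 - 363) + 10) + 271 = (-346 + 10) + 271 = -336 + 271 = -65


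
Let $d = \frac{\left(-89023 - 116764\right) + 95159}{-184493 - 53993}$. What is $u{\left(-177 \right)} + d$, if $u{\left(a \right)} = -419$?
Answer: $- \frac{49907503}{119243} \approx -418.54$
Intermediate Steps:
$d = \frac{55314}{119243}$ ($d = \frac{-205787 + 95159}{-184493 - 53993} = - \frac{110628}{-238486} = \left(-110628\right) \left(- \frac{1}{238486}\right) = \frac{55314}{119243} \approx 0.46388$)
$u{\left(-177 \right)} + d = -419 + \frac{55314}{119243} = - \frac{49907503}{119243}$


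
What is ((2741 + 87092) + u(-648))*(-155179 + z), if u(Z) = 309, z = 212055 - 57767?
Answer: -80316522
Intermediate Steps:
z = 154288
((2741 + 87092) + u(-648))*(-155179 + z) = ((2741 + 87092) + 309)*(-155179 + 154288) = (89833 + 309)*(-891) = 90142*(-891) = -80316522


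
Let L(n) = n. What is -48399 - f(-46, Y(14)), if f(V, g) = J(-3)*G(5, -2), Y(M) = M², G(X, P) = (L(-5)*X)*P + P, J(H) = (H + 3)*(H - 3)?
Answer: -48399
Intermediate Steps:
J(H) = (-3 + H)*(3 + H) (J(H) = (3 + H)*(-3 + H) = (-3 + H)*(3 + H))
G(X, P) = P - 5*P*X (G(X, P) = (-5*X)*P + P = -5*P*X + P = P - 5*P*X)
f(V, g) = 0 (f(V, g) = (-9 + (-3)²)*(-2*(1 - 5*5)) = (-9 + 9)*(-2*(1 - 25)) = 0*(-2*(-24)) = 0*48 = 0)
-48399 - f(-46, Y(14)) = -48399 - 1*0 = -48399 + 0 = -48399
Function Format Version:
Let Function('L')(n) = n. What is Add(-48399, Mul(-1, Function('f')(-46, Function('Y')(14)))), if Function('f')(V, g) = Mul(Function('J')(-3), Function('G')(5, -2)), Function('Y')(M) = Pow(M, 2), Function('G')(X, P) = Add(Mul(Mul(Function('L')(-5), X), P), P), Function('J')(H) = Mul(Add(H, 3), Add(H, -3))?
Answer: -48399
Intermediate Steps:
Function('J')(H) = Mul(Add(-3, H), Add(3, H)) (Function('J')(H) = Mul(Add(3, H), Add(-3, H)) = Mul(Add(-3, H), Add(3, H)))
Function('G')(X, P) = Add(P, Mul(-5, P, X)) (Function('G')(X, P) = Add(Mul(Mul(-5, X), P), P) = Add(Mul(-5, P, X), P) = Add(P, Mul(-5, P, X)))
Function('f')(V, g) = 0 (Function('f')(V, g) = Mul(Add(-9, Pow(-3, 2)), Mul(-2, Add(1, Mul(-5, 5)))) = Mul(Add(-9, 9), Mul(-2, Add(1, -25))) = Mul(0, Mul(-2, -24)) = Mul(0, 48) = 0)
Add(-48399, Mul(-1, Function('f')(-46, Function('Y')(14)))) = Add(-48399, Mul(-1, 0)) = Add(-48399, 0) = -48399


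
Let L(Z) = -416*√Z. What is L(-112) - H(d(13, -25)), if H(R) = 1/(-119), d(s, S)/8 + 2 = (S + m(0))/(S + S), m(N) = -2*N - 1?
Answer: 1/119 - 1664*I*√7 ≈ 0.0084034 - 4402.5*I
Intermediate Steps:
m(N) = -1 - 2*N
d(s, S) = -16 + 4*(-1 + S)/S (d(s, S) = -16 + 8*((S + (-1 - 2*0))/(S + S)) = -16 + 8*((S + (-1 + 0))/((2*S))) = -16 + 8*((S - 1)*(1/(2*S))) = -16 + 8*((-1 + S)*(1/(2*S))) = -16 + 8*((-1 + S)/(2*S)) = -16 + 4*(-1 + S)/S)
H(R) = -1/119
L(-112) - H(d(13, -25)) = -1664*I*√7 - 1*(-1/119) = -1664*I*√7 + 1/119 = 1/119 - 1664*I*√7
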